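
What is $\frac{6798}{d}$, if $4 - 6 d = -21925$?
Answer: $\frac{40788}{21929} \approx 1.86$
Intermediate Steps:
$d = \frac{21929}{6}$ ($d = \frac{2}{3} - - \frac{21925}{6} = \frac{2}{3} + \frac{21925}{6} = \frac{21929}{6} \approx 3654.8$)
$\frac{6798}{d} = \frac{6798}{\frac{21929}{6}} = 6798 \cdot \frac{6}{21929} = \frac{40788}{21929}$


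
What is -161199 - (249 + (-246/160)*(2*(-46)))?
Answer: -3231789/20 ≈ -1.6159e+5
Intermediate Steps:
-161199 - (249 + (-246/160)*(2*(-46))) = -161199 - (249 - 246*1/160*(-92)) = -161199 - (249 - 123/80*(-92)) = -161199 - (249 + 2829/20) = -161199 - 1*7809/20 = -161199 - 7809/20 = -3231789/20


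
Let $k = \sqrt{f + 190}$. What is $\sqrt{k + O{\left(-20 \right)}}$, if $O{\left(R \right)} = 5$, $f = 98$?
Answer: $\sqrt{5 + 12 \sqrt{2}} \approx 4.6873$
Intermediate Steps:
$k = 12 \sqrt{2}$ ($k = \sqrt{98 + 190} = \sqrt{288} = 12 \sqrt{2} \approx 16.971$)
$\sqrt{k + O{\left(-20 \right)}} = \sqrt{12 \sqrt{2} + 5} = \sqrt{5 + 12 \sqrt{2}}$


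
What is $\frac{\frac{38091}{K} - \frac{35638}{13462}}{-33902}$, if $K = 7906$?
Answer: $- \frac{115513507}{1804104625972} \approx -6.4028 \cdot 10^{-5}$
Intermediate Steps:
$\frac{\frac{38091}{K} - \frac{35638}{13462}}{-33902} = \frac{\frac{38091}{7906} - \frac{35638}{13462}}{-33902} = \left(38091 \cdot \frac{1}{7906} - \frac{17819}{6731}\right) \left(- \frac{1}{33902}\right) = \left(\frac{38091}{7906} - \frac{17819}{6731}\right) \left(- \frac{1}{33902}\right) = \frac{115513507}{53215286} \left(- \frac{1}{33902}\right) = - \frac{115513507}{1804104625972}$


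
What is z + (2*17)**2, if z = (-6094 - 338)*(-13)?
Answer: 84772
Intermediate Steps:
z = 83616 (z = -6432*(-13) = 83616)
z + (2*17)**2 = 83616 + (2*17)**2 = 83616 + 34**2 = 83616 + 1156 = 84772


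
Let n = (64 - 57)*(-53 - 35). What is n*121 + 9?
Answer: -74527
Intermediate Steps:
n = -616 (n = 7*(-88) = -616)
n*121 + 9 = -616*121 + 9 = -74536 + 9 = -74527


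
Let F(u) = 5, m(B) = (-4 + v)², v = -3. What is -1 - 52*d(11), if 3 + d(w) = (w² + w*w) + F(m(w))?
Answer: -12689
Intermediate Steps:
m(B) = 49 (m(B) = (-4 - 3)² = (-7)² = 49)
d(w) = 2 + 2*w² (d(w) = -3 + ((w² + w*w) + 5) = -3 + ((w² + w²) + 5) = -3 + (2*w² + 5) = -3 + (5 + 2*w²) = 2 + 2*w²)
-1 - 52*d(11) = -1 - 52*(2 + 2*11²) = -1 - 52*(2 + 2*121) = -1 - 52*(2 + 242) = -1 - 52*244 = -1 - 12688 = -12689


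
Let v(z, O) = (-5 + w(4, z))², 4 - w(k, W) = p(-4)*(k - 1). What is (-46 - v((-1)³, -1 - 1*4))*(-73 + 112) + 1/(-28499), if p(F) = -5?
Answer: -268973563/28499 ≈ -9438.0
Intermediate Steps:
w(k, W) = -1 + 5*k (w(k, W) = 4 - (-5)*(k - 1) = 4 - (-5)*(-1 + k) = 4 - (5 - 5*k) = 4 + (-5 + 5*k) = -1 + 5*k)
v(z, O) = 196 (v(z, O) = (-5 + (-1 + 5*4))² = (-5 + (-1 + 20))² = (-5 + 19)² = 14² = 196)
(-46 - v((-1)³, -1 - 1*4))*(-73 + 112) + 1/(-28499) = (-46 - 1*196)*(-73 + 112) + 1/(-28499) = (-46 - 196)*39 - 1/28499 = -242*39 - 1/28499 = -9438 - 1/28499 = -268973563/28499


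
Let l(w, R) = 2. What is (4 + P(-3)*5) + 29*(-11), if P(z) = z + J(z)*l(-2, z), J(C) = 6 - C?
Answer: -240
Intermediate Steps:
P(z) = 12 - z (P(z) = z + (6 - z)*2 = z + (12 - 2*z) = 12 - z)
(4 + P(-3)*5) + 29*(-11) = (4 + (12 - 1*(-3))*5) + 29*(-11) = (4 + (12 + 3)*5) - 319 = (4 + 15*5) - 319 = (4 + 75) - 319 = 79 - 319 = -240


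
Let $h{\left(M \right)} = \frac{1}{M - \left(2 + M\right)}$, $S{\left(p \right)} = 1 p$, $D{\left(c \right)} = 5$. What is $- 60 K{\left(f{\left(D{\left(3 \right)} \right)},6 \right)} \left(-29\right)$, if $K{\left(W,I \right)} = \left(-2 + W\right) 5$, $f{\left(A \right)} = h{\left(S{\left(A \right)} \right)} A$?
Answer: $-39150$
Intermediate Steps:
$S{\left(p \right)} = p$
$h{\left(M \right)} = - \frac{1}{2}$ ($h{\left(M \right)} = \frac{1}{-2} = - \frac{1}{2}$)
$f{\left(A \right)} = - \frac{A}{2}$
$K{\left(W,I \right)} = -10 + 5 W$
$- 60 K{\left(f{\left(D{\left(3 \right)} \right)},6 \right)} \left(-29\right) = - 60 \left(-10 + 5 \left(\left(- \frac{1}{2}\right) 5\right)\right) \left(-29\right) = - 60 \left(-10 + 5 \left(- \frac{5}{2}\right)\right) \left(-29\right) = - 60 \left(-10 - \frac{25}{2}\right) \left(-29\right) = \left(-60\right) \left(- \frac{45}{2}\right) \left(-29\right) = 1350 \left(-29\right) = -39150$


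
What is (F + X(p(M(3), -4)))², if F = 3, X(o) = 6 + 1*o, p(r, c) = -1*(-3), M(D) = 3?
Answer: 144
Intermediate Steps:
p(r, c) = 3
X(o) = 6 + o
(F + X(p(M(3), -4)))² = (3 + (6 + 3))² = (3 + 9)² = 12² = 144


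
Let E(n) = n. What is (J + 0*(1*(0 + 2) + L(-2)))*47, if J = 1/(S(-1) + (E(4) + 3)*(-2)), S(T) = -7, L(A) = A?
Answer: -47/21 ≈ -2.2381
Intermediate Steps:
J = -1/21 (J = 1/(-7 + (4 + 3)*(-2)) = 1/(-7 + 7*(-2)) = 1/(-7 - 14) = 1/(-21) = -1/21 ≈ -0.047619)
(J + 0*(1*(0 + 2) + L(-2)))*47 = (-1/21 + 0*(1*(0 + 2) - 2))*47 = (-1/21 + 0*(1*2 - 2))*47 = (-1/21 + 0*(2 - 2))*47 = (-1/21 + 0*0)*47 = (-1/21 + 0)*47 = -1/21*47 = -47/21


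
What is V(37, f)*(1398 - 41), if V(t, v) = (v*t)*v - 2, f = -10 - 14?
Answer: 28917670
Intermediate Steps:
f = -24
V(t, v) = -2 + t*v**2 (V(t, v) = (t*v)*v - 2 = t*v**2 - 2 = -2 + t*v**2)
V(37, f)*(1398 - 41) = (-2 + 37*(-24)**2)*(1398 - 41) = (-2 + 37*576)*1357 = (-2 + 21312)*1357 = 21310*1357 = 28917670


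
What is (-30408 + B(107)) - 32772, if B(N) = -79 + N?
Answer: -63152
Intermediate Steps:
(-30408 + B(107)) - 32772 = (-30408 + (-79 + 107)) - 32772 = (-30408 + 28) - 32772 = -30380 - 32772 = -63152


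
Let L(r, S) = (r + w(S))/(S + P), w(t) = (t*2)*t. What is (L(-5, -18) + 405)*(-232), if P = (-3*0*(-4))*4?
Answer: -771052/9 ≈ -85673.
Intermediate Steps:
w(t) = 2*t**2 (w(t) = (2*t)*t = 2*t**2)
P = 0 (P = (0*(-4))*4 = 0*4 = 0)
L(r, S) = (r + 2*S**2)/S (L(r, S) = (r + 2*S**2)/(S + 0) = (r + 2*S**2)/S)
(L(-5, -18) + 405)*(-232) = ((2*(-18) - 5/(-18)) + 405)*(-232) = ((-36 - 5*(-1/18)) + 405)*(-232) = ((-36 + 5/18) + 405)*(-232) = (-643/18 + 405)*(-232) = (6647/18)*(-232) = -771052/9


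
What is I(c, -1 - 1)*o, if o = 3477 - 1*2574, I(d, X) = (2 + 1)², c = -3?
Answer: 8127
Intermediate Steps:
I(d, X) = 9 (I(d, X) = 3² = 9)
o = 903 (o = 3477 - 2574 = 903)
I(c, -1 - 1)*o = 9*903 = 8127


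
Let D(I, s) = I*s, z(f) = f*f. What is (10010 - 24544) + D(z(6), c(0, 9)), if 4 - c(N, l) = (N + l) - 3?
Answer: -14606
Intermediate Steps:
z(f) = f²
c(N, l) = 7 - N - l (c(N, l) = 4 - ((N + l) - 3) = 4 - (-3 + N + l) = 4 + (3 - N - l) = 7 - N - l)
(10010 - 24544) + D(z(6), c(0, 9)) = (10010 - 24544) + 6²*(7 - 1*0 - 1*9) = -14534 + 36*(7 + 0 - 9) = -14534 + 36*(-2) = -14534 - 72 = -14606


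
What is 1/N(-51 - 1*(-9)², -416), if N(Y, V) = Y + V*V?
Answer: 1/172924 ≈ 5.7829e-6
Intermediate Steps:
N(Y, V) = Y + V²
1/N(-51 - 1*(-9)², -416) = 1/((-51 - 1*(-9)²) + (-416)²) = 1/((-51 - 1*81) + 173056) = 1/((-51 - 81) + 173056) = 1/(-132 + 173056) = 1/172924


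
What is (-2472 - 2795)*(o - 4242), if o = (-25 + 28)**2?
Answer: 22295211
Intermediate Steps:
o = 9 (o = 3**2 = 9)
(-2472 - 2795)*(o - 4242) = (-2472 - 2795)*(9 - 4242) = -5267*(-4233) = 22295211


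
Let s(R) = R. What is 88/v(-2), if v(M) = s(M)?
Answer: -44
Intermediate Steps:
v(M) = M
88/v(-2) = 88/(-2) = 88*(-½) = -44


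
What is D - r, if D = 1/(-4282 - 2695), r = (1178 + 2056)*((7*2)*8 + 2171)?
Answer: -51512739895/6977 ≈ -7.3832e+6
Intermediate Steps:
r = 7383222 (r = 3234*(14*8 + 2171) = 3234*(112 + 2171) = 3234*2283 = 7383222)
D = -1/6977 (D = 1/(-6977) = -1/6977 ≈ -0.00014333)
D - r = -1/6977 - 1*7383222 = -1/6977 - 7383222 = -51512739895/6977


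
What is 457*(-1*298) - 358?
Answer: -136544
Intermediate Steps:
457*(-1*298) - 358 = 457*(-298) - 358 = -136186 - 358 = -136544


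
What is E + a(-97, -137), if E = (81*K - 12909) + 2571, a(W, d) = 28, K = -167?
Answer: -23837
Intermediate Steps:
E = -23865 (E = (81*(-167) - 12909) + 2571 = (-13527 - 12909) + 2571 = -26436 + 2571 = -23865)
E + a(-97, -137) = -23865 + 28 = -23837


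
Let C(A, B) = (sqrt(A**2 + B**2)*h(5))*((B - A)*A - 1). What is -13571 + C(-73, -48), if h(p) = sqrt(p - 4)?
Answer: -13571 - 1826*sqrt(7633) ≈ -1.7310e+5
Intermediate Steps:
h(p) = sqrt(-4 + p)
C(A, B) = sqrt(A**2 + B**2)*(-1 + A*(B - A)) (C(A, B) = (sqrt(A**2 + B**2)*sqrt(-4 + 5))*((B - A)*A - 1) = (sqrt(A**2 + B**2)*sqrt(1))*(A*(B - A) - 1) = (sqrt(A**2 + B**2)*1)*(-1 + A*(B - A)) = sqrt(A**2 + B**2)*(-1 + A*(B - A)))
-13571 + C(-73, -48) = -13571 + sqrt((-73)**2 + (-48)**2)*(-1 - 1*(-73)**2 - 73*(-48)) = -13571 + sqrt(5329 + 2304)*(-1 - 1*5329 + 3504) = -13571 + sqrt(7633)*(-1 - 5329 + 3504) = -13571 + sqrt(7633)*(-1826) = -13571 - 1826*sqrt(7633)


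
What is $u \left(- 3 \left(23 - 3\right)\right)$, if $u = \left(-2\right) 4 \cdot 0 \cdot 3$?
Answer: $0$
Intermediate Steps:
$u = 0$ ($u = \left(-8\right) 0 \cdot 3 = 0 \cdot 3 = 0$)
$u \left(- 3 \left(23 - 3\right)\right) = 0 \left(- 3 \left(23 - 3\right)\right) = 0 \left(\left(-3\right) 20\right) = 0 \left(-60\right) = 0$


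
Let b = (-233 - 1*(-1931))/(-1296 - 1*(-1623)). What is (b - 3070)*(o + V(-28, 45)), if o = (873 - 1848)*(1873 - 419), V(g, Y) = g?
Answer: 473595183392/109 ≈ 4.3449e+9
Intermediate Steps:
o = -1417650 (o = -975*1454 = -1417650)
b = 566/109 (b = (-233 + 1931)/(-1296 + 1623) = 1698/327 = 1698*(1/327) = 566/109 ≈ 5.1927)
(b - 3070)*(o + V(-28, 45)) = (566/109 - 3070)*(-1417650 - 28) = -334064/109*(-1417678) = 473595183392/109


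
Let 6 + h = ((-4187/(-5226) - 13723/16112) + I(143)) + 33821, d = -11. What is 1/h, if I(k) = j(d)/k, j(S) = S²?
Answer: 42100656/1423667178545 ≈ 2.9572e-5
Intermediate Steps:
I(k) = 121/k (I(k) = (-11)²/k = 121/k)
h = 1423667178545/42100656 (h = -6 + (((-4187/(-5226) - 13723/16112) + 121/143) + 33821) = -6 + (((-4187*(-1/5226) - 13723*1/16112) + 121*(1/143)) + 33821) = -6 + (((4187/5226 - 13723/16112) + 11/13) + 33821) = -6 + ((-2127727/42100656 + 11/13) + 33821) = -6 + (33495905/42100656 + 33821) = -6 + 1423919782481/42100656 = 1423667178545/42100656 ≈ 33816.)
1/h = 1/(1423667178545/42100656) = 42100656/1423667178545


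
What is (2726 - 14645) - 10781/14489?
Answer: -172705172/14489 ≈ -11920.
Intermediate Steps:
(2726 - 14645) - 10781/14489 = -11919 - 10781*1/14489 = -11919 - 10781/14489 = -172705172/14489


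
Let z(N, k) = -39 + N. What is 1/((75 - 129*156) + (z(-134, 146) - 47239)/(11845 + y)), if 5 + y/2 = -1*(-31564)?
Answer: -74963/1502980599 ≈ -4.9876e-5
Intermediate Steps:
y = 63118 (y = -10 + 2*(-1*(-31564)) = -10 + 2*31564 = -10 + 63128 = 63118)
1/((75 - 129*156) + (z(-134, 146) - 47239)/(11845 + y)) = 1/((75 - 129*156) + ((-39 - 134) - 47239)/(11845 + 63118)) = 1/((75 - 20124) + (-173 - 47239)/74963) = 1/(-20049 - 47412*1/74963) = 1/(-20049 - 47412/74963) = 1/(-1502980599/74963) = -74963/1502980599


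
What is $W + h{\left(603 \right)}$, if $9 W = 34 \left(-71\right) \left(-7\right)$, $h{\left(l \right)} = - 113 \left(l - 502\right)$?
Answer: $- \frac{85819}{9} \approx -9535.4$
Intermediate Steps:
$h{\left(l \right)} = 56726 - 113 l$ ($h{\left(l \right)} = - 113 \left(-502 + l\right) = 56726 - 113 l$)
$W = \frac{16898}{9}$ ($W = \frac{34 \left(-71\right) \left(-7\right)}{9} = \frac{\left(-2414\right) \left(-7\right)}{9} = \frac{1}{9} \cdot 16898 = \frac{16898}{9} \approx 1877.6$)
$W + h{\left(603 \right)} = \frac{16898}{9} + \left(56726 - 68139\right) = \frac{16898}{9} - 11413 = - \frac{85819}{9}$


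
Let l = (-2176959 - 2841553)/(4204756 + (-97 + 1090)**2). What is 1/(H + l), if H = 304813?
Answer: 5190805/1582219825953 ≈ 3.2807e-6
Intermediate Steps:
l = -5018512/5190805 (l = -5018512/(4204756 + 993**2) = -5018512/(4204756 + 986049) = -5018512/5190805 ≈ -0.96681)
1/(H + l) = 1/(304813 - 5018512/5190805) = 1/(1582219825953/5190805) = 5190805/1582219825953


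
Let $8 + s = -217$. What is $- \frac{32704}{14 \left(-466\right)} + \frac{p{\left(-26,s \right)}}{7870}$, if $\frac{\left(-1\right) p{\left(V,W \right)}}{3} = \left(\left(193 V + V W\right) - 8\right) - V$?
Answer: $\frac{859801}{183371} \approx 4.6889$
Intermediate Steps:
$s = -225$ ($s = -8 - 217 = -225$)
$p{\left(V,W \right)} = 24 - 576 V - 3 V W$ ($p{\left(V,W \right)} = - 3 \left(\left(\left(193 V + V W\right) - 8\right) - V\right) = - 3 \left(\left(-8 + 193 V + V W\right) - V\right) = - 3 \left(-8 + 192 V + V W\right) = 24 - 576 V - 3 V W$)
$- \frac{32704}{14 \left(-466\right)} + \frac{p{\left(-26,s \right)}}{7870} = - \frac{32704}{14 \left(-466\right)} + \frac{24 - -14976 - \left(-78\right) \left(-225\right)}{7870} = - \frac{32704}{-6524} + \left(24 + 14976 - 17550\right) \frac{1}{7870} = \left(-32704\right) \left(- \frac{1}{6524}\right) - \frac{255}{787} = \frac{1168}{233} - \frac{255}{787} = \frac{859801}{183371}$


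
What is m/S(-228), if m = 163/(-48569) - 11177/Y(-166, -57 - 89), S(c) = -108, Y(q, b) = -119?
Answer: -7982887/9179541 ≈ -0.86964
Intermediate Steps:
m = 31931548/339983 (m = 163/(-48569) - 11177/(-119) = 163*(-1/48569) - 11177*(-1/119) = -163/48569 + 11177/119 = 31931548/339983 ≈ 93.921)
m/S(-228) = (31931548/339983)/(-108) = (31931548/339983)*(-1/108) = -7982887/9179541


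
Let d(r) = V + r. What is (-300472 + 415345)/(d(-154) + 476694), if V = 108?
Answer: 114873/476648 ≈ 0.24100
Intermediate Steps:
d(r) = 108 + r
(-300472 + 415345)/(d(-154) + 476694) = (-300472 + 415345)/((108 - 154) + 476694) = 114873/(-46 + 476694) = 114873/476648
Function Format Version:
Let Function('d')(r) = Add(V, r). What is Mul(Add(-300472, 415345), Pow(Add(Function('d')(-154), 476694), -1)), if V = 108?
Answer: Rational(114873, 476648) ≈ 0.24100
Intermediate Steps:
Function('d')(r) = Add(108, r)
Mul(Add(-300472, 415345), Pow(Add(Function('d')(-154), 476694), -1)) = Mul(Add(-300472, 415345), Pow(Add(Add(108, -154), 476694), -1)) = Mul(114873, Pow(Add(-46, 476694), -1)) = Mul(114873, Pow(476648, -1)) = Mul(114873, Rational(1, 476648)) = Rational(114873, 476648)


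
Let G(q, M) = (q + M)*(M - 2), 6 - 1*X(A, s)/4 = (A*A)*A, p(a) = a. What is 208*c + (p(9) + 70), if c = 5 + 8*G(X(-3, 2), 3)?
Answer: 225759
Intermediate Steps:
X(A, s) = 24 - 4*A³ (X(A, s) = 24 - 4*A*A*A = 24 - 4*A²*A = 24 - 4*A³)
G(q, M) = (-2 + M)*(M + q) (G(q, M) = (M + q)*(-2 + M) = (-2 + M)*(M + q))
c = 1085 (c = 5 + 8*(3² - 2*3 - 2*(24 - 4*(-3)³) + 3*(24 - 4*(-3)³)) = 5 + 8*(9 - 6 - 2*(24 - 4*(-27)) + 3*(24 - 4*(-27))) = 5 + 8*(9 - 6 - 2*(24 + 108) + 3*(24 + 108)) = 5 + 8*(9 - 6 - 2*132 + 3*132) = 5 + 8*(9 - 6 - 264 + 396) = 5 + 8*135 = 5 + 1080 = 1085)
208*c + (p(9) + 70) = 208*1085 + (9 + 70) = 225680 + 79 = 225759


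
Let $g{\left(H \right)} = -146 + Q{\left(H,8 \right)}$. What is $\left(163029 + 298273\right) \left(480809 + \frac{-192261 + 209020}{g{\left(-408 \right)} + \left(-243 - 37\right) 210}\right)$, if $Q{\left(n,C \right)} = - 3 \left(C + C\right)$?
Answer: $\frac{6542376262940937}{29497} \approx 2.218 \cdot 10^{11}$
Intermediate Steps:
$Q{\left(n,C \right)} = - 6 C$ ($Q{\left(n,C \right)} = - 3 \cdot 2 C = - 6 C$)
$g{\left(H \right)} = -194$ ($g{\left(H \right)} = -146 - 48 = -194$)
$\left(163029 + 298273\right) \left(480809 + \frac{-192261 + 209020}{g{\left(-408 \right)} + \left(-243 - 37\right) 210}\right) = \left(163029 + 298273\right) \left(480809 + \frac{-192261 + 209020}{-194 + \left(-243 - 37\right) 210}\right) = 461302 \left(480809 + \frac{16759}{-194 - 58800}\right) = 461302 \left(480809 + \frac{16759}{-58994}\right) = 461302 \left(480809 + 16759 \left(- \frac{1}{58994}\right)\right) = 461302 \left(480809 - \frac{16759}{58994}\right) = 461302 \cdot \frac{28364829387}{58994} = \frac{6542376262940937}{29497}$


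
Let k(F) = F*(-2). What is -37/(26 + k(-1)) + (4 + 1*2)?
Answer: 131/28 ≈ 4.6786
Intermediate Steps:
k(F) = -2*F
-37/(26 + k(-1)) + (4 + 1*2) = -37/(26 - 2*(-1)) + (4 + 1*2) = -37/(26 + 2) + (4 + 2) = -37/28 + 6 = 131/28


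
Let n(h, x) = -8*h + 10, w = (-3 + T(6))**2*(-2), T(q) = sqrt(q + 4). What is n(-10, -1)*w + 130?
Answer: -3290 + 1080*sqrt(10) ≈ 125.26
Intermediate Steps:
T(q) = sqrt(4 + q)
w = -2*(-3 + sqrt(10))**2 (w = (-3 + sqrt(4 + 6))**2*(-2) = (-3 + sqrt(10))**2*(-2) = -2*(-3 + sqrt(10))**2 ≈ -0.052668)
n(h, x) = 10 - 8*h
n(-10, -1)*w + 130 = (10 - 8*(-10))*(-38 + 12*sqrt(10)) + 130 = (10 + 80)*(-38 + 12*sqrt(10)) + 130 = 90*(-38 + 12*sqrt(10)) + 130 = (-3420 + 1080*sqrt(10)) + 130 = -3290 + 1080*sqrt(10)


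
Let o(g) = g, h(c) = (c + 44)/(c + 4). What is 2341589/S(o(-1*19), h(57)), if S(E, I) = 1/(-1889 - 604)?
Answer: -5837581377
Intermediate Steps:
h(c) = (44 + c)/(4 + c)
S(E, I) = -1/2493 (S(E, I) = 1/(-2493) = -1/2493)
2341589/S(o(-1*19), h(57)) = 2341589/(-1/2493) = 2341589*(-2493) = -5837581377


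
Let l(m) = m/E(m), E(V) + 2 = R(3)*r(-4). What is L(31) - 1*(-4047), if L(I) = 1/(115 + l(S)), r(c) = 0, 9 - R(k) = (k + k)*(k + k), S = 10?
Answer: 445171/110 ≈ 4047.0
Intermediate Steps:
R(k) = 9 - 4*k**2 (R(k) = 9 - (k + k)*(k + k) = 9 - 2*k*2*k = 9 - 4*k**2)
E(V) = -2 (E(V) = -2 + (9 - 4*3**2)*0 = -2 + (9 - 4*9)*0 = -2 + (9 - 36)*0 = -2 - 27*0 = -2 + 0 = -2)
l(m) = -m/2 (l(m) = m/(-2) = m*(-1/2) = -m/2)
L(I) = 1/110 (L(I) = 1/(115 - 1/2*10) = 1/(115 - 5) = 1/110)
L(31) - 1*(-4047) = 1/110 - 1*(-4047) = 1/110 + 4047 = 445171/110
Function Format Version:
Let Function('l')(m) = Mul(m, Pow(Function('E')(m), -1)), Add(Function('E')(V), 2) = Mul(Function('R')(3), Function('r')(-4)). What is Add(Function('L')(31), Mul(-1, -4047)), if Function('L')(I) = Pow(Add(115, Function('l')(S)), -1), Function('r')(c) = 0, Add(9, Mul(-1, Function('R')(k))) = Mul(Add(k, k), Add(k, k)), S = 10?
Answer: Rational(445171, 110) ≈ 4047.0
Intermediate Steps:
Function('R')(k) = Add(9, Mul(-4, Pow(k, 2))) (Function('R')(k) = Add(9, Mul(-1, Mul(Add(k, k), Add(k, k)))) = Add(9, Mul(-1, Mul(Mul(2, k), Mul(2, k)))) = Add(9, Mul(-1, Mul(4, Pow(k, 2)))) = Add(9, Mul(-4, Pow(k, 2))))
Function('E')(V) = -2 (Function('E')(V) = Add(-2, Mul(Add(9, Mul(-4, Pow(3, 2))), 0)) = Add(-2, Mul(Add(9, Mul(-4, 9)), 0)) = Add(-2, Mul(Add(9, -36), 0)) = Add(-2, Mul(-27, 0)) = Add(-2, 0) = -2)
Function('l')(m) = Mul(Rational(-1, 2), m) (Function('l')(m) = Mul(m, Pow(-2, -1)) = Mul(m, Rational(-1, 2)) = Mul(Rational(-1, 2), m))
Function('L')(I) = Rational(1, 110) (Function('L')(I) = Pow(Add(115, Mul(Rational(-1, 2), 10)), -1) = Pow(Add(115, -5), -1) = Pow(110, -1) = Rational(1, 110))
Add(Function('L')(31), Mul(-1, -4047)) = Add(Rational(1, 110), Mul(-1, -4047)) = Add(Rational(1, 110), 4047) = Rational(445171, 110)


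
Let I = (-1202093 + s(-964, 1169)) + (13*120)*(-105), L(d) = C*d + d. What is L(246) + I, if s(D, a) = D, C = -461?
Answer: -1480017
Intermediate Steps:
L(d) = -460*d (L(d) = -461*d + d = -460*d)
I = -1366857 (I = (-1202093 - 964) + (13*120)*(-105) = -1203057 + 1560*(-105) = -1203057 - 163800 = -1366857)
L(246) + I = -460*246 - 1366857 = -113160 - 1366857 = -1480017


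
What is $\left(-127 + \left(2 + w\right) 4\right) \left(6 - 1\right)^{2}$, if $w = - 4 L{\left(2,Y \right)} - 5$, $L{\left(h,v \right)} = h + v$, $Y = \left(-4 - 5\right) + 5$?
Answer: $-2675$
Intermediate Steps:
$Y = -4$ ($Y = -9 + 5 = -4$)
$w = 3$ ($w = - 4 \left(2 - 4\right) - 5 = \left(-4\right) \left(-2\right) - 5 = 8 - 5 = 3$)
$\left(-127 + \left(2 + w\right) 4\right) \left(6 - 1\right)^{2} = \left(-127 + \left(2 + 3\right) 4\right) \left(6 - 1\right)^{2} = \left(-127 + 5 \cdot 4\right) 5^{2} = \left(-127 + 20\right) 25 = \left(-107\right) 25 = -2675$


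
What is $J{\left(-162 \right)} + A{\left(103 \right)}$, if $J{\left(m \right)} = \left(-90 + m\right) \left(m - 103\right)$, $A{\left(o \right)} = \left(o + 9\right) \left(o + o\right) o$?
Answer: $2443196$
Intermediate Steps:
$A{\left(o \right)} = 2 o^{2} \left(9 + o\right)$ ($A{\left(o \right)} = \left(9 + o\right) 2 o o = 2 o \left(9 + o\right) o = 2 o^{2} \left(9 + o\right)$)
$J{\left(m \right)} = \left(-103 + m\right) \left(-90 + m\right)$ ($J{\left(m \right)} = \left(-90 + m\right) \left(-103 + m\right) = \left(-103 + m\right) \left(-90 + m\right)$)
$J{\left(-162 \right)} + A{\left(103 \right)} = \left(9270 + \left(-162\right)^{2} - -31266\right) + 2 \cdot 103^{2} \left(9 + 103\right) = \left(9270 + 26244 + 31266\right) + 2 \cdot 10609 \cdot 112 = 66780 + 2376416 = 2443196$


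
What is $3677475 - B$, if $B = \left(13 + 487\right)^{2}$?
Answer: $3427475$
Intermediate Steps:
$B = 250000$ ($B = 500^{2} = 250000$)
$3677475 - B = 3677475 - 250000 = 3427475$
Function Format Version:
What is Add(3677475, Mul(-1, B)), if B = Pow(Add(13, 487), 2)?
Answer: 3427475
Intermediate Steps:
B = 250000 (B = Pow(500, 2) = 250000)
Add(3677475, Mul(-1, B)) = Add(3677475, Mul(-1, 250000)) = Add(3677475, -250000) = 3427475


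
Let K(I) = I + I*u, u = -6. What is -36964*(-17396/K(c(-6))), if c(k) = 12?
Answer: -160756436/15 ≈ -1.0717e+7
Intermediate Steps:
K(I) = -5*I (K(I) = I + I*(-6) = I - 6*I = -5*I)
-36964*(-17396/K(c(-6))) = -36964/(-5*12/(-17396)) = -36964/((-60*(-1/17396))) = -36964/15/4349 = -36964*4349/15 = -160756436/15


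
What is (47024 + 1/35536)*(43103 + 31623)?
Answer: 62435249290995/17768 ≈ 3.5139e+9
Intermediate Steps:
(47024 + 1/35536)*(43103 + 31623) = (47024 + 1/35536)*74726 = (1671044865/35536)*74726 = 62435249290995/17768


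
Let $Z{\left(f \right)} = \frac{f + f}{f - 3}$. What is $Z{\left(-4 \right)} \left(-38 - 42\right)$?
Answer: $- \frac{640}{7} \approx -91.429$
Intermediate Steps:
$Z{\left(f \right)} = \frac{2 f}{-3 + f}$
$Z{\left(-4 \right)} \left(-38 - 42\right) = 2 \left(-4\right) \frac{1}{-3 - 4} \left(-38 - 42\right) = 2 \left(-4\right) \frac{1}{-7} \left(-80\right) = 2 \left(-4\right) \left(- \frac{1}{7}\right) \left(-80\right) = \frac{8}{7} \left(-80\right) = - \frac{640}{7}$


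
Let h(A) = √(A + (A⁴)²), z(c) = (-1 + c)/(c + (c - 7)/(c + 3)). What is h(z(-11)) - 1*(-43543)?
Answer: 43543 + 4*√1954222917441/1500625 ≈ 43547.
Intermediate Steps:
z(c) = (-1 + c)/(c + (-7 + c)/(3 + c))
h(A) = √(A + A⁸)
h(z(-11)) - 1*(-43543) = √((-3 + (-11)² + 2*(-11))/(-7 + (-11)² + 4*(-11)) + ((-3 + (-11)² + 2*(-11))/(-7 + (-11)² + 4*(-11)))⁸) - 1*(-43543) = √((-3 + 121 - 22)/(-7 + 121 - 44) + ((-3 + 121 - 22)/(-7 + 121 - 44))⁸) + 43543 = √(96/70 + (96/70)⁸) + 43543 = √((1/70)*96 + ((1/70)*96)⁸) + 43543 = √(48/35 + (48/35)⁸) + 43543 = √(48/35 + 28179280429056/2251875390625) + 43543 = √(31267566679056/2251875390625) + 43543 = 4*√1954222917441/1500625 + 43543 = 43543 + 4*√1954222917441/1500625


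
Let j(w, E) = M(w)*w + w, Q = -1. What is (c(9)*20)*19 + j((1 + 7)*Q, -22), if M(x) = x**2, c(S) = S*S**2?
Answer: 276500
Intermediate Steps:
c(S) = S**3
j(w, E) = w + w**3 (j(w, E) = w**2*w + w = w**3 + w = w + w**3)
(c(9)*20)*19 + j((1 + 7)*Q, -22) = (9**3*20)*19 + ((1 + 7)*(-1) + ((1 + 7)*(-1))**3) = (729*20)*19 + (8*(-1) + (8*(-1))**3) = 14580*19 + (-8 + (-8)**3) = 277020 + (-8 - 512) = 277020 - 520 = 276500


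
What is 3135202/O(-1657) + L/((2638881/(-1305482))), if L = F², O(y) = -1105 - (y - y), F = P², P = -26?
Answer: -667487631376322/2915963505 ≈ -2.2891e+5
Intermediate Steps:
F = 676 (F = (-26)² = 676)
O(y) = -1105 (O(y) = -1105 - 1*0 = -1105 + 0 = -1105)
L = 456976 (L = 676² = 456976)
3135202/O(-1657) + L/((2638881/(-1305482))) = 3135202/(-1105) + 456976/((2638881/(-1305482))) = 3135202*(-1/1105) + 456976/((2638881*(-1/1305482))) = -3135202/1105 + 456976/(-2638881/1305482) = -3135202/1105 + 456976*(-1305482/2638881) = -3135202/1105 - 596573942432/2638881 = -667487631376322/2915963505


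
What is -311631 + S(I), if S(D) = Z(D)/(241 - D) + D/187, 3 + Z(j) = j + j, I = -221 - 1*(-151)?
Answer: -18123572578/58157 ≈ -3.1163e+5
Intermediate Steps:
I = -70 (I = -221 + 151 = -70)
Z(j) = -3 + 2*j (Z(j) = -3 + (j + j) = -3 + 2*j)
S(D) = D/187 + (-3 + 2*D)/(241 - D) (S(D) = (-3 + 2*D)/(241 - D) + D/187 = D/187 + (-3 + 2*D)/(241 - D))
-311631 + S(I) = -311631 + (561 + (-70)² - 615*(-70))/(187*(-241 - 70)) = -311631 + (1/187)*(561 + 4900 + 43050)/(-311) = -311631 + (1/187)*(-1/311)*48511 = -311631 - 48511/58157 = -18123572578/58157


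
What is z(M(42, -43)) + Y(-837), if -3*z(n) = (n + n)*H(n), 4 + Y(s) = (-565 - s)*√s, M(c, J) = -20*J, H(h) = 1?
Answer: -1732/3 + 816*I*√93 ≈ -577.33 + 7869.2*I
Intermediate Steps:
Y(s) = -4 + √s*(-565 - s) (Y(s) = -4 + (-565 - s)*√s = -4 + √s*(-565 - s))
z(n) = -2*n/3 (z(n) = -(n + n)/3 = -2*n/3)
z(M(42, -43)) + Y(-837) = -(-40)*(-43)/3 + (-4 - (-837)^(3/2) - 1695*I*√93) = -⅔*860 + (-4 - (-2511)*I*√93 - 1695*I*√93) = -1720/3 + (-4 + 2511*I*√93 - 1695*I*√93) = -1720/3 + (-4 + 816*I*√93) = -1732/3 + 816*I*√93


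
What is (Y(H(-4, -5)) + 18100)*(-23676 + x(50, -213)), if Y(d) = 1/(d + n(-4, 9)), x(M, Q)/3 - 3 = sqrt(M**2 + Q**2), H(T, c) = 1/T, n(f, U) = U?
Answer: -2141877024/5 + 1900512*sqrt(47869)/35 ≈ -4.1650e+8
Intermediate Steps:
x(M, Q) = 9 + 3*sqrt(M**2 + Q**2)
Y(d) = 1/(9 + d) (Y(d) = 1/(d + 9) = 1/(9 + d))
(Y(H(-4, -5)) + 18100)*(-23676 + x(50, -213)) = (1/(9 + 1/(-4)) + 18100)*(-23676 + (9 + 3*sqrt(50**2 + (-213)**2))) = (1/(9 - 1/4) + 18100)*(-23676 + (9 + 3*sqrt(2500 + 45369))) = (1/(35/4) + 18100)*(-23676 + (9 + 3*sqrt(47869))) = (4/35 + 18100)*(-23667 + 3*sqrt(47869)) = 633504*(-23667 + 3*sqrt(47869))/35 = -2141877024/5 + 1900512*sqrt(47869)/35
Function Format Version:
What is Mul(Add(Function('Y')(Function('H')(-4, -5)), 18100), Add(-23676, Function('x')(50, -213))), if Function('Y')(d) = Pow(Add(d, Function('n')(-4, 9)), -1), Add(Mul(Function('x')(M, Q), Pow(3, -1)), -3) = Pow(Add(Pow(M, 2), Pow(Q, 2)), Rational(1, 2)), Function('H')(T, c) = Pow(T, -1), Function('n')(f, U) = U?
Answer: Add(Rational(-2141877024, 5), Mul(Rational(1900512, 35), Pow(47869, Rational(1, 2)))) ≈ -4.1650e+8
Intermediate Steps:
Function('x')(M, Q) = Add(9, Mul(3, Pow(Add(Pow(M, 2), Pow(Q, 2)), Rational(1, 2))))
Function('Y')(d) = Pow(Add(9, d), -1) (Function('Y')(d) = Pow(Add(d, 9), -1) = Pow(Add(9, d), -1))
Mul(Add(Function('Y')(Function('H')(-4, -5)), 18100), Add(-23676, Function('x')(50, -213))) = Mul(Add(Pow(Add(9, Pow(-4, -1)), -1), 18100), Add(-23676, Add(9, Mul(3, Pow(Add(Pow(50, 2), Pow(-213, 2)), Rational(1, 2)))))) = Mul(Add(Pow(Add(9, Rational(-1, 4)), -1), 18100), Add(-23676, Add(9, Mul(3, Pow(Add(2500, 45369), Rational(1, 2)))))) = Mul(Add(Pow(Rational(35, 4), -1), 18100), Add(-23676, Add(9, Mul(3, Pow(47869, Rational(1, 2)))))) = Mul(Add(Rational(4, 35), 18100), Add(-23667, Mul(3, Pow(47869, Rational(1, 2))))) = Mul(Rational(633504, 35), Add(-23667, Mul(3, Pow(47869, Rational(1, 2))))) = Add(Rational(-2141877024, 5), Mul(Rational(1900512, 35), Pow(47869, Rational(1, 2))))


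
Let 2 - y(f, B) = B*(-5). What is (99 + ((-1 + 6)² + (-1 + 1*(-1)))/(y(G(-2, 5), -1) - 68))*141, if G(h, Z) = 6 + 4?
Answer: 987846/71 ≈ 13913.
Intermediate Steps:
G(h, Z) = 10
y(f, B) = 2 + 5*B (y(f, B) = 2 - B*(-5) = 2 - (-5)*B = 2 + 5*B)
(99 + ((-1 + 6)² + (-1 + 1*(-1)))/(y(G(-2, 5), -1) - 68))*141 = (99 + ((-1 + 6)² + (-1 + 1*(-1)))/((2 + 5*(-1)) - 68))*141 = (99 + (5² + (-1 - 1))/((2 - 5) - 68))*141 = (99 + (25 - 2)/(-3 - 68))*141 = (99 + 23/(-71))*141 = (99 + 23*(-1/71))*141 = (99 - 23/71)*141 = (7006/71)*141 = 987846/71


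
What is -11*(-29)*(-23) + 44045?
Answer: 36708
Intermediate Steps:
-11*(-29)*(-23) + 44045 = 319*(-23) + 44045 = -7337 + 44045 = 36708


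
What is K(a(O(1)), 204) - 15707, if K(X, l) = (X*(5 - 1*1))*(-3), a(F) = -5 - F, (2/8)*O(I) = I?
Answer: -15599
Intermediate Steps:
O(I) = 4*I
K(X, l) = -12*X (K(X, l) = (X*(5 - 1))*(-3) = (X*4)*(-3) = (4*X)*(-3) = -12*X)
K(a(O(1)), 204) - 15707 = -12*(-5 - 4) - 15707 = -12*(-9) - 15707 = 108 - 15707 = -15599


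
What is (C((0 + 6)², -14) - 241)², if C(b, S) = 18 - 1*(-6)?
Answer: 47089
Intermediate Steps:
C(b, S) = 24 (C(b, S) = 18 + 6 = 24)
(C((0 + 6)², -14) - 241)² = (24 - 241)² = (-217)² = 47089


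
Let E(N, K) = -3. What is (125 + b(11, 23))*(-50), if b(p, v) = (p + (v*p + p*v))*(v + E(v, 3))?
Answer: -523250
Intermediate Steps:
b(p, v) = (-3 + v)*(p + 2*p*v) (b(p, v) = (p + (v*p + p*v))*(v - 3) = (p + (p*v + p*v))*(-3 + v) = (p + 2*p*v)*(-3 + v) = (-3 + v)*(p + 2*p*v))
(125 + b(11, 23))*(-50) = (125 + 11*(-3 - 5*23 + 2*23**2))*(-50) = (125 + 11*(-3 - 115 + 2*529))*(-50) = (125 + 11*(-3 - 115 + 1058))*(-50) = (125 + 11*940)*(-50) = (125 + 10340)*(-50) = 10465*(-50) = -523250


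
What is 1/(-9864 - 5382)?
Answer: -1/15246 ≈ -6.5591e-5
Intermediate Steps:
1/(-9864 - 5382) = 1/(-15246) = -1/15246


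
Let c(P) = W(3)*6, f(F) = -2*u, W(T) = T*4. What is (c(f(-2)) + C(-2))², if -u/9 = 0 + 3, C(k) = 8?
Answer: 6400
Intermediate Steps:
W(T) = 4*T
u = -27 (u = -9*(0 + 3) = -9*3 = -27)
f(F) = 54 (f(F) = -2*(-27) = 54)
c(P) = 72 (c(P) = (4*3)*6 = 12*6 = 72)
(c(f(-2)) + C(-2))² = (72 + 8)² = 80² = 6400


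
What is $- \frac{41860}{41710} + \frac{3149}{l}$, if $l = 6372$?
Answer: $- \frac{13538713}{26577612} \approx -0.5094$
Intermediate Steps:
$- \frac{41860}{41710} + \frac{3149}{l} = - \frac{41860}{41710} + \frac{3149}{6372} = \left(-41860\right) \frac{1}{41710} + 3149 \cdot \frac{1}{6372} = - \frac{4186}{4171} + \frac{3149}{6372} = - \frac{13538713}{26577612}$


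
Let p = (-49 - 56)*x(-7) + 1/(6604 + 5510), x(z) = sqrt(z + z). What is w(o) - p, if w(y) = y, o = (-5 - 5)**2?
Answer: 1211399/12114 + 105*I*sqrt(14) ≈ 100.0 + 392.87*I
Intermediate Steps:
o = 100 (o = (-10)**2 = 100)
x(z) = sqrt(2)*sqrt(z) (x(z) = sqrt(2*z) = sqrt(2)*sqrt(z))
p = 1/12114 - 105*I*sqrt(14) (p = (-49 - 56)*(sqrt(2)*sqrt(-7)) + 1/(6604 + 5510) = -105*sqrt(2)*I*sqrt(7) + 1/12114 = -105*I*sqrt(14) + 1/12114 = 1/12114 - 105*I*sqrt(14) ≈ 8.2549e-5 - 392.87*I)
w(o) - p = 100 - (1/12114 - 105*I*sqrt(14)) = 100 + (-1/12114 + 105*I*sqrt(14)) = 1211399/12114 + 105*I*sqrt(14)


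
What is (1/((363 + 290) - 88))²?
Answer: 1/319225 ≈ 3.1326e-6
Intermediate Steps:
(1/((363 + 290) - 88))² = (1/(653 - 88))² = (1/565)² = 1/319225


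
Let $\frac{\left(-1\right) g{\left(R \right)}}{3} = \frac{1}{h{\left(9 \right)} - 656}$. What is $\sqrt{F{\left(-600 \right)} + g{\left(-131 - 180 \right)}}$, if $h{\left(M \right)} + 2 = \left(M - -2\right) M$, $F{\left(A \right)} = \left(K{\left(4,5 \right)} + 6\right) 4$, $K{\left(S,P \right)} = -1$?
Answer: $\frac{\sqrt{6251297}}{559} \approx 4.4727$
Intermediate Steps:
$F{\left(A \right)} = 20$ ($F{\left(A \right)} = \left(-1 + 6\right) 4 = 5 \cdot 4 = 20$)
$h{\left(M \right)} = -2 + M \left(2 + M\right)$ ($h{\left(M \right)} = -2 + \left(M - -2\right) M = -2 + \left(M + 2\right) M = -2 + \left(2 + M\right) M = -2 + M \left(2 + M\right)$)
$g{\left(R \right)} = \frac{3}{559}$ ($g{\left(R \right)} = - \frac{3}{\left(-2 + 9^{2} + 2 \cdot 9\right) - 656} = - \frac{3}{\left(-2 + 81 + 18\right) - 656} = - \frac{3}{97 - 656} = - \frac{3}{-559} = \left(-3\right) \left(- \frac{1}{559}\right) = \frac{3}{559}$)
$\sqrt{F{\left(-600 \right)} + g{\left(-131 - 180 \right)}} = \sqrt{20 + \frac{3}{559}} = \sqrt{\frac{11183}{559}} = \frac{\sqrt{6251297}}{559}$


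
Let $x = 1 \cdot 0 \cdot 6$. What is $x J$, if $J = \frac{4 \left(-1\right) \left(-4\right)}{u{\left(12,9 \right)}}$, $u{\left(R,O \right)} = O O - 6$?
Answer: $0$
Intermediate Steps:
$u{\left(R,O \right)} = -6 + O^{2}$ ($u{\left(R,O \right)} = O^{2} - 6 = -6 + O^{2}$)
$x = 0$ ($x = 0 \cdot 6 = 0$)
$J = \frac{16}{75}$ ($J = \frac{4 \left(-1\right) \left(-4\right)}{-6 + 9^{2}} = \frac{\left(-4\right) \left(-4\right)}{-6 + 81} = \frac{16}{75} \approx 0.21333$)
$x J = 0 \cdot \frac{16}{75} = 0$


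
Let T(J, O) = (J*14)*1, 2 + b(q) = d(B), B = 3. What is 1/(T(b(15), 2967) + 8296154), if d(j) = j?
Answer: 1/8296168 ≈ 1.2054e-7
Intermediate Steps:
b(q) = 1 (b(q) = -2 + 3 = 1)
T(J, O) = 14*J (T(J, O) = (14*J)*1 = 14*J)
1/(T(b(15), 2967) + 8296154) = 1/(14*1 + 8296154) = 1/(14 + 8296154) = 1/8296168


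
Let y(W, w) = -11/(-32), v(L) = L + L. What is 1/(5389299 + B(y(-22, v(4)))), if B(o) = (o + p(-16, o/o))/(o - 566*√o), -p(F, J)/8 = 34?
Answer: 151931332796683/818803380038647237724 - 2460119*√22/409401690019323618862 ≈ 1.8555e-7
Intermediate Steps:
v(L) = 2*L
p(F, J) = -272 (p(F, J) = -8*34 = -272)
y(W, w) = 11/32 (y(W, w) = -11*(-1/32) = 11/32)
B(o) = (-272 + o)/(o - 566*√o) (B(o) = (o - 272)/(o - 566*√o) = (-272 + o)/(o - 566*√o))
1/(5389299 + B(y(-22, v(4)))) = 1/(5389299 + (272 - 1*11/32)/(-1*11/32 + 566*√(11/32))) = 1/(5389299 + (272 - 11/32)/(-11/32 + 566*(√22/8))) = 1/(5389299 + (8693/32)/(-11/32 + 283*√22/4)) = 1/(5389299 + 8693/(32*(-11/32 + 283*√22/4)))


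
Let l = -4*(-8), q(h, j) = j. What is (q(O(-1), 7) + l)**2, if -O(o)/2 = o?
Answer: 1521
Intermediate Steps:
O(o) = -2*o
l = 32
(q(O(-1), 7) + l)**2 = (7 + 32)**2 = 39**2 = 1521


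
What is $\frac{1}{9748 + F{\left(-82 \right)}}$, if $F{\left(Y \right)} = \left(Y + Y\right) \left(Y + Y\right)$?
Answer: $\frac{1}{36644} \approx 2.729 \cdot 10^{-5}$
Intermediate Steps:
$F{\left(Y \right)} = 4 Y^{2}$ ($F{\left(Y \right)} = 2 Y 2 Y = 4 Y^{2}$)
$\frac{1}{9748 + F{\left(-82 \right)}} = \frac{1}{9748 + 4 \left(-82\right)^{2}} = \frac{1}{9748 + 4 \cdot 6724} = \frac{1}{9748 + 26896} = \frac{1}{36644}$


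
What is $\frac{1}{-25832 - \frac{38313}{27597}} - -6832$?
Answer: $\frac{1623565618849}{237641339} \approx 6832.0$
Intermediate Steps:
$\frac{1}{-25832 - \frac{38313}{27597}} - -6832 = \frac{1}{-25832 - \frac{12771}{9199}} + 6832 = \frac{1}{- \frac{237641339}{9199}} + 6832 = - \frac{9199}{237641339} + 6832 = \frac{1623565618849}{237641339}$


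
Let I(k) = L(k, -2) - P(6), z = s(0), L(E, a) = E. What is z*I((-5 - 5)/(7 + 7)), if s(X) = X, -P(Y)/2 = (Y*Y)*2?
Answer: 0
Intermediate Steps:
P(Y) = -4*Y**2 (P(Y) = -2*Y*Y*2 = -2*Y**2*2 = -4*Y**2)
z = 0
I(k) = 144 + k (I(k) = k - (-4)*6**2 = k - (-4)*36 = k - 1*(-144) = k + 144 = 144 + k)
z*I((-5 - 5)/(7 + 7)) = 0*(144 + (-5 - 5)/(7 + 7)) = 0*(144 - 10/14) = 0*(144 - 10*1/14) = 0*(144 - 5/7) = 0*(1003/7) = 0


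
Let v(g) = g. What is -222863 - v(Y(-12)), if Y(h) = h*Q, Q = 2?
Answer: -222839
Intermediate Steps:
Y(h) = 2*h (Y(h) = h*2 = 2*h)
-222863 - v(Y(-12)) = -222863 - 2*(-12) = -222863 - 1*(-24) = -222863 + 24 = -222839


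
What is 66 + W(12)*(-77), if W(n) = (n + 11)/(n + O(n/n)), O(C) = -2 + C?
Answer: -95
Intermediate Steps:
W(n) = (11 + n)/(-1 + n) (W(n) = (n + 11)/(n + (-2 + n/n)) = (11 + n)/(n + (-2 + 1)) = (11 + n)/(n - 1) = (11 + n)/(-1 + n))
66 + W(12)*(-77) = 66 + ((11 + 12)/(-1 + 12))*(-77) = 66 + (23/11)*(-77) = 66 - 161 = -95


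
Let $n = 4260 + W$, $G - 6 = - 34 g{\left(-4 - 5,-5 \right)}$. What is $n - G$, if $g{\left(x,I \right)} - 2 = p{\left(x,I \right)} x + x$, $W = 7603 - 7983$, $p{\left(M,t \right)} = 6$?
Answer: $1800$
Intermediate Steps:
$W = -380$ ($W = 7603 - 7983 = -380$)
$g{\left(x,I \right)} = 2 + 7 x$ ($g{\left(x,I \right)} = 2 + \left(6 x + x\right) = 2 + 7 x$)
$G = 2080$ ($G = 6 - 34 \left(2 + 7 \left(-4 - 5\right)\right) = 6 - 34 \left(2 + 7 \left(-9\right)\right) = 6 - 34 \left(2 - 63\right) = 6 - -2074 = 6 + 2074 = 2080$)
$n = 3880$ ($n = 4260 - 380 = 3880$)
$n - G = 3880 - 2080 = 1800$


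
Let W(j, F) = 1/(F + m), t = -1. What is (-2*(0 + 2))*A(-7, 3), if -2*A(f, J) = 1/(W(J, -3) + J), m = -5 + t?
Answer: 9/13 ≈ 0.69231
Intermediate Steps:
m = -6 (m = -5 - 1 = -6)
W(j, F) = 1/(-6 + F) (W(j, F) = 1/(F - 6) = 1/(-6 + F))
A(f, J) = -1/(2*(-⅑ + J)) (A(f, J) = -1/(2*(1/(-6 - 3) + J)) = -1/(2*(1/(-9) + J)) = -1/(2*(-⅑ + J)))
(-2*(0 + 2))*A(-7, 3) = (-2*(0 + 2))*(-9/(-2 + 18*3)) = (-2*2)*(-9/(-2 + 54)) = -(-36)/52 = -4*(-9/52) = 9/13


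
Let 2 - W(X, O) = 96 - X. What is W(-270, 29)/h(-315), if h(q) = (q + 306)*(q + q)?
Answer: -26/405 ≈ -0.064198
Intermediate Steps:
h(q) = 2*q*(306 + q) (h(q) = (306 + q)*(2*q) = 2*q*(306 + q))
W(X, O) = -94 + X (W(X, O) = 2 - (96 - X) = 2 + (-96 + X) = -94 + X)
W(-270, 29)/h(-315) = (-94 - 270)/((2*(-315)*(306 - 315))) = -364/(2*(-315)*(-9)) = -364/5670 = -364*1/5670 = -26/405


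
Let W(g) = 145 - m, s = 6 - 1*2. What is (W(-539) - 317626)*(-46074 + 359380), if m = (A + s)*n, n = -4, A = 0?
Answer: -99463689290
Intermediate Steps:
s = 4 (s = 6 - 2 = 4)
m = -16 (m = (0 + 4)*(-4) = 4*(-4) = -16)
W(g) = 161 (W(g) = 145 - 1*(-16) = 145 + 16 = 161)
(W(-539) - 317626)*(-46074 + 359380) = (161 - 317626)*(-46074 + 359380) = -317465*313306 = -99463689290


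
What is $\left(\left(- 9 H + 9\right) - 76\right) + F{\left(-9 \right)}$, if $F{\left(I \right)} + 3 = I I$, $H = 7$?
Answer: $-52$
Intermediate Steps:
$F{\left(I \right)} = -3 + I^{2}$ ($F{\left(I \right)} = -3 + I I = -3 + I^{2}$)
$\left(\left(- 9 H + 9\right) - 76\right) + F{\left(-9 \right)} = \left(\left(\left(-9\right) 7 + 9\right) - 76\right) - \left(3 - \left(-9\right)^{2}\right) = \left(\left(-63 + 9\right) - 76\right) + \left(-3 + 81\right) = \left(-54 - 76\right) + 78 = -130 + 78 = -52$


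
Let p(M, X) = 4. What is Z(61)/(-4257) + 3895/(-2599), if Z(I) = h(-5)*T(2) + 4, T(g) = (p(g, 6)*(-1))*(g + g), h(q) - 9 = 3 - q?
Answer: -15884483/11063943 ≈ -1.4357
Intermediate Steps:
h(q) = 12 - q (h(q) = 9 + (3 - q) = 12 - q)
T(g) = -8*g (T(g) = (4*(-1))*(g + g) = -8*g)
Z(I) = -268 (Z(I) = (12 - 1*(-5))*(-8*2) + 4 = (12 + 5)*(-16) + 4 = 17*(-16) + 4 = -272 + 4 = -268)
Z(61)/(-4257) + 3895/(-2599) = -268/(-4257) + 3895/(-2599) = -268*(-1/4257) + 3895*(-1/2599) = 268/4257 - 3895/2599 = -15884483/11063943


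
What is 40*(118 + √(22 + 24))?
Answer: 4720 + 40*√46 ≈ 4991.3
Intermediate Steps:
40*(118 + √(22 + 24)) = 40*(118 + √46) = 4720 + 40*√46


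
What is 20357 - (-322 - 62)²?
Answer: -127099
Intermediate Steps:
20357 - (-322 - 62)² = 20357 - 1*(-384)² = 20357 - 1*147456 = 20357 - 147456 = -127099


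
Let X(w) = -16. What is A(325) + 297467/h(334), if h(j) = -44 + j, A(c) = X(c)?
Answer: 292827/290 ≈ 1009.7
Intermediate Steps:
A(c) = -16
A(325) + 297467/h(334) = -16 + 297467/(-44 + 334) = -16 + 297467/290 = 292827/290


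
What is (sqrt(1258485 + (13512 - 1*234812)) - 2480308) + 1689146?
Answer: -791162 + sqrt(1037185) ≈ -7.9014e+5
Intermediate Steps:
(sqrt(1258485 + (13512 - 1*234812)) - 2480308) + 1689146 = (sqrt(1258485 + (13512 - 234812)) - 2480308) + 1689146 = (sqrt(1258485 - 221300) - 2480308) + 1689146 = (sqrt(1037185) - 2480308) + 1689146 = (-2480308 + sqrt(1037185)) + 1689146 = -791162 + sqrt(1037185)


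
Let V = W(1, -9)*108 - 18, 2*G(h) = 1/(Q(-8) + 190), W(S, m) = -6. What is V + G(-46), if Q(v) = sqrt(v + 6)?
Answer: (-1332*sqrt(2) + 253079*I)/(2*(sqrt(2) - 190*I)) ≈ -666.0 - 1.9584e-5*I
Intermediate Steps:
Q(v) = sqrt(6 + v)
G(h) = 1/(2*(190 + I*sqrt(2))) (G(h) = 1/(2*(sqrt(6 - 8) + 190)) = 1/(2*(sqrt(-2) + 190)) = 1/(2*(I*sqrt(2) + 190)) = 1/(2*(190 + I*sqrt(2))))
V = -666 (V = -6*108 - 18 = -648 - 18 = -666)
V + G(-46) = -666 + (95/36102 - I*sqrt(2)/72204) = -24043837/36102 - I*sqrt(2)/72204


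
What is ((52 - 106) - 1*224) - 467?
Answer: -745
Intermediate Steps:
((52 - 106) - 1*224) - 467 = (-54 - 224) - 467 = -278 - 467 = -745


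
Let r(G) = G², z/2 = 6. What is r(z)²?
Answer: 20736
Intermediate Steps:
z = 12 (z = 2*6 = 12)
r(z)² = (12²)² = 144² = 20736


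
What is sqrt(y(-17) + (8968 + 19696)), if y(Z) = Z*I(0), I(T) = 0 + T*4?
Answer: 2*sqrt(7166) ≈ 169.30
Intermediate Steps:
I(T) = 4*T (I(T) = 0 + 4*T = 4*T)
y(Z) = 0 (y(Z) = Z*(4*0) = Z*0 = 0)
sqrt(y(-17) + (8968 + 19696)) = sqrt(0 + (8968 + 19696)) = sqrt(0 + 28664) = sqrt(28664) = 2*sqrt(7166)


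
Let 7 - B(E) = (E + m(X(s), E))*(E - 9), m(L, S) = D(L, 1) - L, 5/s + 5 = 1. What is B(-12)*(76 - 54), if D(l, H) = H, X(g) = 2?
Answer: -5852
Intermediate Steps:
s = -5/4 (s = 5/(-5 + 1) = 5/(-4) = 5*(-¼) = -5/4 ≈ -1.2500)
m(L, S) = 1 - L
B(E) = 7 - (-1 + E)*(-9 + E) (B(E) = 7 - (E + (1 - 1*2))*(E - 9) = 7 - (E + (1 - 2))*(-9 + E) = 7 - (E - 1)*(-9 + E) = 7 - (-1 + E)*(-9 + E))
B(-12)*(76 - 54) = (-2 - 1*(-12)² + 10*(-12))*(76 - 54) = (-2 - 1*144 - 120)*22 = (-2 - 144 - 120)*22 = -266*22 = -5852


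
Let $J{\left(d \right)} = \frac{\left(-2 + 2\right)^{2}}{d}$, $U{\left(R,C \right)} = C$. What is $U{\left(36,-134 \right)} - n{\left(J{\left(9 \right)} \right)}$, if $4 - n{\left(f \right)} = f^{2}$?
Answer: $-138$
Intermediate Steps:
$J{\left(d \right)} = 0$ ($J{\left(d \right)} = \frac{0^{2}}{d} = \frac{0}{d} = 0$)
$n{\left(f \right)} = 4 - f^{2}$
$U{\left(36,-134 \right)} - n{\left(J{\left(9 \right)} \right)} = -134 - \left(4 - 0^{2}\right) = -134 - \left(4 - 0\right) = -134 - \left(4 + 0\right) = -134 - 4 = -138$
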